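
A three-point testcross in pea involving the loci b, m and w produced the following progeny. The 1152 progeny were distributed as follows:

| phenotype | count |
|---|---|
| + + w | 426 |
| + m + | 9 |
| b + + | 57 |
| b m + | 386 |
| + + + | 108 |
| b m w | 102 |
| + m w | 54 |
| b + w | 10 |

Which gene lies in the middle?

The two most frequent reciprocal classes, + + w and b m +, are the parental types, so the F1 was + + w / b m +.
The two rarest classes, b + w and + m +, are the double crossovers. Comparing them with the parentals, only the b allele has switched, so b is the middle locus and the order is w – b – m.

b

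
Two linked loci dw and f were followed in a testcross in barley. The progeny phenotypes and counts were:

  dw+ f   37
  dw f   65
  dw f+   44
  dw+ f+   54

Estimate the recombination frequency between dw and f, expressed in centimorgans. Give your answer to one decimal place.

40.5 centimorgans

The two most frequent classes, dw+ f+ (54) and dw f (65), are the parental types, so the F1 was dw+ f+ / dw f.
The recombinant classes are dw+ f and dw f+: 37 + 44 = 81.
Recombination frequency = 81/200 = 0.4050 ≈ 40.5%, i.e. 40.5 centimorgans.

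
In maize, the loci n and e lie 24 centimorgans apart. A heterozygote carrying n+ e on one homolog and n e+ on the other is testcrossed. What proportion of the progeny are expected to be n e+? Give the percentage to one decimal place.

A map distance of 24 centimorgans corresponds to a recombination frequency of 0.240.
The F1 is n+ e / n e+, so n e+ is a parental gamete class with expected frequency (1 − r)/2 = 0.760/2 = 0.3800.
That is 0.3800 = 38.0% of the progeny.

38.0%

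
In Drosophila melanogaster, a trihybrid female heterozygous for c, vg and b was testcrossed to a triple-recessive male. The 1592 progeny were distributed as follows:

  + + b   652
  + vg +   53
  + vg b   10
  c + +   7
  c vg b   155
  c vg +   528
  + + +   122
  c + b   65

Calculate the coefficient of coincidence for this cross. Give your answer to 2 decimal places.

0.68

The two most frequent reciprocal classes, + + b and c vg +, are the parental types, so the F1 was + + b / c vg +.
The two rarest classes, + vg b and c + +, are the double crossovers. Comparing them with the parentals, only the vg allele has switched, so vg is the middle locus and the order is b – vg – c.
b–vg: (277 + 17)/1592 = 0.1847; vg–c: (118 + 17)/1592 = 0.0848.
Expected DCO frequency = 0.1847 × 0.0848 ≈ 0.01566; observed = 17/1592 ≈ 0.01068.
Coefficient of coincidence = 0.01068/0.01566 ≈ 0.68.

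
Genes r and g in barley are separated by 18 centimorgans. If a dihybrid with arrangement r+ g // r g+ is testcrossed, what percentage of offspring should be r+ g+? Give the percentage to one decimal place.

A map distance of 18 centimorgans corresponds to a recombination frequency of 0.180.
The F1 is r+ g / r g+, so r+ g+ is a recombinant gamete class with expected frequency r/2 = 0.180/2 = 0.0900.
That is 0.0900 = 9.0% of the progeny.

9.0%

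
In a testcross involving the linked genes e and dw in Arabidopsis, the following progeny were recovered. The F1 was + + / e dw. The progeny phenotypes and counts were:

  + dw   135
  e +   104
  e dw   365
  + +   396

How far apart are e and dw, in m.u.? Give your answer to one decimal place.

23.9 m.u.

The recombinant classes are + dw and e +: 135 + 104 = 239.
Recombination frequency = 239/1000 = 0.2390 ≈ 23.9%, i.e. 23.9 m.u.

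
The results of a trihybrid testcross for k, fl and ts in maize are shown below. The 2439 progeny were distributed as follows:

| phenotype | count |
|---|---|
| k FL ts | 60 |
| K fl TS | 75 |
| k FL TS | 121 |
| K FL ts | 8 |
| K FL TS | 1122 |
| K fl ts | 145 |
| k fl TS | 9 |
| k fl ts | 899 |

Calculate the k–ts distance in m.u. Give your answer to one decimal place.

The two most frequent reciprocal classes, K FL TS and k fl ts, are the parental types, so the F1 was K FL TS / k fl ts.
The two rarest classes, K FL ts and k fl TS, are the double crossovers. Comparing them with the parentals, only the ts allele has switched, so ts is the middle locus and the order is fl – ts – k.
Crossovers in the ts–k interval produce the single-crossover classes k FL TS and K fl ts (121 + 145 = 266) plus the double crossovers (17).
RF(ts–k) = (266 + 17) / 2439 = 283/2439 = 0.1160 → 11.6 m.u.

11.6 m.u.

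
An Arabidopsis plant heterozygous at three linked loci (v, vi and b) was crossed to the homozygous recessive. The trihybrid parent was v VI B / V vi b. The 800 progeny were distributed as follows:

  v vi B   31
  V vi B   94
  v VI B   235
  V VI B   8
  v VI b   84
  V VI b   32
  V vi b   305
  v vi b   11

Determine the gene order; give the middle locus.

v

The two rarest classes, V VI B and v vi b, are the double crossovers. Comparing them with the parentals, only the v allele has switched, so v is the middle locus and the order is vi – v – b.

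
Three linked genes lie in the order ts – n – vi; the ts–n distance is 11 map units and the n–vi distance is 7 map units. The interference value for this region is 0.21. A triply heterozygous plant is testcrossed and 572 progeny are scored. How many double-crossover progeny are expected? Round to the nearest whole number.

3

Map distances give recombination frequencies of 0.110 and 0.070 for the two intervals.
With interference 0.21 (so coincidence = 0.79), expected double-crossover frequency = 0.110 × 0.070 × 0.79 = 0.00608.
Expected number = 0.00608 × 572 = 3.48 ≈ 3.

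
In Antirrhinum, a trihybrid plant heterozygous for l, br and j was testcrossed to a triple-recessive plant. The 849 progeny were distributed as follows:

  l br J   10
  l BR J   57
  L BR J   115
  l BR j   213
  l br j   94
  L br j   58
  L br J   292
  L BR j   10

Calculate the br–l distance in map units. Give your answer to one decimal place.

The two most frequent reciprocal classes, L br J and l BR j, are the parental types, so the F1 was L br J / l BR j.
The two rarest classes, l br J and L BR j, are the double crossovers. Comparing them with the parentals, only the l allele has switched, so l is the middle locus and the order is j – l – br.
Crossovers in the l–br interval produce the single-crossover classes L BR J and l br j (115 + 94 = 209) plus the double crossovers (20).
RF(l–br) = (209 + 20) / 849 = 229/849 = 0.2697 → 27.0 map units.

27.0 map units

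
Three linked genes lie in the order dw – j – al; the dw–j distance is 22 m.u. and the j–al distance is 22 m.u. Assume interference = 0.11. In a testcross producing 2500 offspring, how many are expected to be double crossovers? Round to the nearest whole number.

Map distances give recombination frequencies of 0.220 and 0.220 for the two intervals.
With interference 0.11 (so coincidence = 0.89), expected double-crossover frequency = 0.220 × 0.220 × 0.89 = 0.04308.
Expected number = 0.04308 × 2500 = 107.69 ≈ 108.

108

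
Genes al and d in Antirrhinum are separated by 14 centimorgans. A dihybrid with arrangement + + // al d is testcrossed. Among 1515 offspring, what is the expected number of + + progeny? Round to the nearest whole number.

A map distance of 14 centimorgans corresponds to a recombination frequency of 0.140.
The F1 is + + / al d, so + + is a parental gamete class with expected frequency (1 − r)/2 = 0.860/2 = 0.4300.
Expected number = 0.4300 × 1515 = 651.45 ≈ 651.

651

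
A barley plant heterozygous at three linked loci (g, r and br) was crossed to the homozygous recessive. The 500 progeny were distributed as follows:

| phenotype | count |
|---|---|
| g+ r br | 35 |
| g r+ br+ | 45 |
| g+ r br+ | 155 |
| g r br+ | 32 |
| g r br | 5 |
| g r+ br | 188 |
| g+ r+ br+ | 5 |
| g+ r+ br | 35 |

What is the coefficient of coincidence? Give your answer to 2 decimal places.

The two most frequent reciprocal classes, g+ r br+ and g r+ br, are the parental types, so the F1 was g+ r br+ / g r+ br.
The two rarest classes, g+ r+ br+ and g r br, are the double crossovers. Comparing them with the parentals, only the r allele has switched, so r is the middle locus and the order is g – r – br.
g–r: (67 + 10)/500 = 0.1540; r–br: (80 + 10)/500 = 0.1800.
Expected DCO frequency = 0.1540 × 0.1800 ≈ 0.02772; observed = 10/500 ≈ 0.02000.
Coefficient of coincidence = 0.02000/0.02772 ≈ 0.72.

0.72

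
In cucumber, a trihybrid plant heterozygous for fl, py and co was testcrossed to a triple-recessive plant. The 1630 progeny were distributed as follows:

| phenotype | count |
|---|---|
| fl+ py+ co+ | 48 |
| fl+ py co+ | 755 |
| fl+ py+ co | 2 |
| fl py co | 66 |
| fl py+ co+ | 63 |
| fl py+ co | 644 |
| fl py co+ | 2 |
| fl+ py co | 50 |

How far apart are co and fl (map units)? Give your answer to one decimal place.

The two most frequent reciprocal classes, fl py+ co and fl+ py co+, are the parental types, so the F1 was fl py+ co / fl+ py co+.
The two rarest classes, fl+ py+ co and fl py co+, are the double crossovers. Comparing them with the parentals, only the fl allele has switched, so fl is the middle locus and the order is co – fl – py.
Crossovers in the co–fl interval produce the single-crossover classes fl py+ co+ and fl+ py co (63 + 50 = 113) plus the double crossovers (4).
RF(co–fl) = (113 + 4) / 1630 = 117/1630 = 0.0718 → 7.2 map units.

7.2 map units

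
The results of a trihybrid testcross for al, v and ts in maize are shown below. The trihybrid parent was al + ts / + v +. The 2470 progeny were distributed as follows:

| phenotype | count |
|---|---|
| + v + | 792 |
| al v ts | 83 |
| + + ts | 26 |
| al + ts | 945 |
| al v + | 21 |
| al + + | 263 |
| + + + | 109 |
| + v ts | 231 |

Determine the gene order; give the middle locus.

al

The two rarest classes, + + ts and al v +, are the double crossovers. Comparing them with the parentals, only the al allele has switched, so al is the middle locus and the order is v – al – ts.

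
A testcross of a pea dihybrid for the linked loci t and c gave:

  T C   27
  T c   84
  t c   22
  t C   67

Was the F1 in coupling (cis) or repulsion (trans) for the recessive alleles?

The two most frequent classes are T c (84) and t C (67); these are the parental (non-recombinant) types.
So the F1 carried T c on one chromosome and t C on the other — the recessive alleles are on opposite chromosomes (trans / repulsion).

trans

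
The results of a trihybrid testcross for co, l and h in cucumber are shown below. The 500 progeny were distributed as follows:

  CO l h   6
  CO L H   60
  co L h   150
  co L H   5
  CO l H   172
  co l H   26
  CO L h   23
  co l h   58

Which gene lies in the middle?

The two most frequent reciprocal classes, CO l H and co L h, are the parental types, so the F1 was CO l H / co L h.
The two rarest classes, CO l h and co L H, are the double crossovers. Comparing them with the parentals, only the h allele has switched, so h is the middle locus and the order is l – h – co.

h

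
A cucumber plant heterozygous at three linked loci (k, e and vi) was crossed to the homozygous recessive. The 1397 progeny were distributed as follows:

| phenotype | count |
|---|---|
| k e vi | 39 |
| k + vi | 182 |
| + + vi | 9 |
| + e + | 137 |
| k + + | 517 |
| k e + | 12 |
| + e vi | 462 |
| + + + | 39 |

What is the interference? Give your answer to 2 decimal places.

0.13

The two most frequent reciprocal classes, k + + and + e vi, are the parental types, so the F1 was k + + / + e vi.
The two rarest classes, k e + and + + vi, are the double crossovers. Comparing them with the parentals, only the e allele has switched, so e is the middle locus and the order is vi – e – k.
vi–e: (319 + 21)/1397 = 0.2434; e–k: (78 + 21)/1397 = 0.0709.
Expected DCO frequency = 0.2434 × 0.0709 ≈ 0.01726; observed = 21/1397 ≈ 0.01503.
Coefficient of coincidence = 0.01503/0.01726 ≈ 0.87; interference = 1 − 0.87 = 0.13.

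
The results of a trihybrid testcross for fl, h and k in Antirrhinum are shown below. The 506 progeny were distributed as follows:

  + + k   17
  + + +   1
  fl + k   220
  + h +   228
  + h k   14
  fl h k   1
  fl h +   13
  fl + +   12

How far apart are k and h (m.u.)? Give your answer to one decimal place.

The two most frequent reciprocal classes, fl + k and + h +, are the parental types, so the F1 was fl + k / + h +.
The two rarest classes, fl h k and + + +, are the double crossovers. Comparing them with the parentals, only the h allele has switched, so h is the middle locus and the order is k – h – fl.
Crossovers in the k–h interval produce the single-crossover classes fl + + and + h k (12 + 14 = 26) plus the double crossovers (2).
RF(k–h) = (26 + 2) / 506 = 28/506 = 0.0553 → 5.5 m.u.

5.5 m.u.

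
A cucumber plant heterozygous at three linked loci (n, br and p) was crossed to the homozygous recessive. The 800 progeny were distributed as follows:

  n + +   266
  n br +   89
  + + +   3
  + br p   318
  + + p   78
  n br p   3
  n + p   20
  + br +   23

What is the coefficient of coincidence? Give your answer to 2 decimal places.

0.57

The two most frequent reciprocal classes, n + + and + br p, are the parental types, so the F1 was n + + / + br p.
The two rarest classes, + + + and n br p, are the double crossovers. Comparing them with the parentals, only the n allele has switched, so n is the middle locus and the order is p – n – br.
p–n: (43 + 6)/800 = 0.0612; n–br: (167 + 6)/800 = 0.2162.
Expected DCO frequency = 0.0612 × 0.2162 ≈ 0.01323; observed = 6/800 ≈ 0.00750.
Coefficient of coincidence = 0.00750/0.01323 ≈ 0.57.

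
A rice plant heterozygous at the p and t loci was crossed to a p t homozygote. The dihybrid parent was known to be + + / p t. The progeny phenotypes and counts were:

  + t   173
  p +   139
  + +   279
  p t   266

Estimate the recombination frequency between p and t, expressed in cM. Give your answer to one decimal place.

The recombinant classes are + t and p +: 173 + 139 = 312.
Recombination frequency = 312/857 = 0.3641 ≈ 36.4%, i.e. 36.4 cM.

36.4 cM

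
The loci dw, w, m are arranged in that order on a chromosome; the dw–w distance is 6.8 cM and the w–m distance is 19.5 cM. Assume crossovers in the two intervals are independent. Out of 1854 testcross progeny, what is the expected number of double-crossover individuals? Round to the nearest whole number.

Map distances give recombination frequencies of 0.068 and 0.195 for the two intervals.
With no interference, expected double-crossover frequency = 0.068 × 0.195 = 0.01326.
Expected number = 0.01326 × 1854 = 24.58 ≈ 25.

25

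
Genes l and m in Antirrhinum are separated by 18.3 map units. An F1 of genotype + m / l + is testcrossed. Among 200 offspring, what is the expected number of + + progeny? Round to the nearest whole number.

18

A map distance of 18.3 map units corresponds to a recombination frequency of 0.183.
The F1 is + m / l +, so + + is a recombinant gamete class with expected frequency r/2 = 0.183/2 = 0.0915.
Expected number = 0.0915 × 200 = 18.30 ≈ 18.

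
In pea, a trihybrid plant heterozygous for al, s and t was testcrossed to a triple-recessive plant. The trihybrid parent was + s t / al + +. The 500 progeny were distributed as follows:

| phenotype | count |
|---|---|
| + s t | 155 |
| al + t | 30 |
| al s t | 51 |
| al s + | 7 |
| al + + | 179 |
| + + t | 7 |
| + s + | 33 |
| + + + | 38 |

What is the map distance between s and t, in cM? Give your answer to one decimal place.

15.4 cM

The two rarest classes, + + t and al s +, are the double crossovers. Comparing them with the parentals, only the s allele has switched, so s is the middle locus and the order is t – s – al.
Crossovers in the t–s interval produce the single-crossover classes + s + and al + t (33 + 30 = 63) plus the double crossovers (14).
RF(t–s) = (63 + 14) / 500 = 77/500 = 0.1540 → 15.4 cM.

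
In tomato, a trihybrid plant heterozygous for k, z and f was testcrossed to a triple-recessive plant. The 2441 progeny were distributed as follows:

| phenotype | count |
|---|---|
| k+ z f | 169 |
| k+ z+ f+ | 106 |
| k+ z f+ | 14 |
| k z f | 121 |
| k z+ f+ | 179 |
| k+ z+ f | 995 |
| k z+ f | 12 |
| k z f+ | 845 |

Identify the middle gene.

k

The two most frequent reciprocal classes, k+ z+ f and k z f+, are the parental types, so the F1 was k+ z+ f / k z f+.
The two rarest classes, k z+ f and k+ z f+, are the double crossovers. Comparing them with the parentals, only the k allele has switched, so k is the middle locus and the order is z – k – f.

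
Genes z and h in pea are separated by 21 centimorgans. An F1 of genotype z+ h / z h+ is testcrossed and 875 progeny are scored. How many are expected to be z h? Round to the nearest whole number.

A map distance of 21 centimorgans corresponds to a recombination frequency of 0.210.
The F1 is z+ h / z h+, so z h is a recombinant gamete class with expected frequency r/2 = 0.210/2 = 0.1050.
Expected number = 0.1050 × 875 = 91.88 ≈ 92.

92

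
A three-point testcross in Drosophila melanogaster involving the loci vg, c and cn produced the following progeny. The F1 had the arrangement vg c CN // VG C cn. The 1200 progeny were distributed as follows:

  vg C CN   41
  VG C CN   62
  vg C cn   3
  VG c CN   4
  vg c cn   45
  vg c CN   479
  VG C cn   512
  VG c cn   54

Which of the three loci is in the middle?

vg

The two rarest classes, VG c CN and vg C cn, are the double crossovers. Comparing them with the parentals, only the vg allele has switched, so vg is the middle locus and the order is c – vg – cn.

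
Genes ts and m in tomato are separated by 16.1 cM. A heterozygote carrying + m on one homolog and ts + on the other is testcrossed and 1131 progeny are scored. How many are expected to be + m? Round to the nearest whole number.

A map distance of 16.1 cM corresponds to a recombination frequency of 0.161.
The F1 is + m / ts +, so + m is a parental gamete class with expected frequency (1 − r)/2 = 0.839/2 = 0.4195.
Expected number = 0.4195 × 1131 = 474.45 ≈ 474.

474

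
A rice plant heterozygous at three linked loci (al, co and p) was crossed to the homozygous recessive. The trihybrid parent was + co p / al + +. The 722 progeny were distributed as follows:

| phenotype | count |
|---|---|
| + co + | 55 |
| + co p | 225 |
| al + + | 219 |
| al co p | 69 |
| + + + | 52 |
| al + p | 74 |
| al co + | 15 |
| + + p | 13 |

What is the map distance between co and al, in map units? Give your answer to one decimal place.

The two rarest classes, + + p and al co +, are the double crossovers. Comparing them with the parentals, only the co allele has switched, so co is the middle locus and the order is p – co – al.
Crossovers in the co–al interval produce the single-crossover classes al co p and + + + (69 + 52 = 121) plus the double crossovers (28).
RF(co–al) = (121 + 28) / 722 = 149/722 = 0.2064 → 20.6 map units.

20.6 map units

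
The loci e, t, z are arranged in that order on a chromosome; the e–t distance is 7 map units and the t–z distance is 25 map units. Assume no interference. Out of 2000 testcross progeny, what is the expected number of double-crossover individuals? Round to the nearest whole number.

Map distances give recombination frequencies of 0.070 and 0.250 for the two intervals.
With no interference, expected double-crossover frequency = 0.070 × 0.250 = 0.01750.
Expected number = 0.01750 × 2000 = 35.00 ≈ 35.

35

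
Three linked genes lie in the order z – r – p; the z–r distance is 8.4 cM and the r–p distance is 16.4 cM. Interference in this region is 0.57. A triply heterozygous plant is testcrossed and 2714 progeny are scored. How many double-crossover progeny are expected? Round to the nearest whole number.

16

Map distances give recombination frequencies of 0.084 and 0.164 for the two intervals.
With interference 0.57 (so coincidence = 0.43), expected double-crossover frequency = 0.084 × 0.164 × 0.43 = 0.00592.
Expected number = 0.00592 × 2714 = 16.08 ≈ 16.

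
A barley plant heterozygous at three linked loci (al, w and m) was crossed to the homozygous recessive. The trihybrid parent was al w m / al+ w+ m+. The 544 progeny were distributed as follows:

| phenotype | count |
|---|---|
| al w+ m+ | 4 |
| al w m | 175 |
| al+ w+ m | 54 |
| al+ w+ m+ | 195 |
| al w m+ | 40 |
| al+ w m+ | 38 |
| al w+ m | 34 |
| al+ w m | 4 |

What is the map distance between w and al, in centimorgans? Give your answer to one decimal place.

14.7 centimorgans

The two rarest classes, al+ w m and al w+ m+, are the double crossovers. Comparing them with the parentals, only the al allele has switched, so al is the middle locus and the order is m – al – w.
Crossovers in the al–w interval produce the single-crossover classes al w+ m and al+ w m+ (34 + 38 = 72) plus the double crossovers (8).
RF(al–w) = (72 + 8) / 544 = 80/544 = 0.1471 → 14.7 centimorgans.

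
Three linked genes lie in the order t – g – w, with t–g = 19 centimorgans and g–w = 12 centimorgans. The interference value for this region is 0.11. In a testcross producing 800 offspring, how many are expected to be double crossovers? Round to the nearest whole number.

16

Map distances give recombination frequencies of 0.190 and 0.120 for the two intervals.
With interference 0.11 (so coincidence = 0.89), expected double-crossover frequency = 0.190 × 0.120 × 0.89 = 0.02029.
Expected number = 0.02029 × 800 = 16.23 ≈ 16.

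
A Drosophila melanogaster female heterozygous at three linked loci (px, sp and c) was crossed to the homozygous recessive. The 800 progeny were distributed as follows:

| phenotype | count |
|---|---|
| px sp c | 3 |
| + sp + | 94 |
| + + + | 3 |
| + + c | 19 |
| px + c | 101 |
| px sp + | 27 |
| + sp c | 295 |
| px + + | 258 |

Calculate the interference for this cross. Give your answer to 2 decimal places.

0.54

The two most frequent reciprocal classes, px + + and + sp c, are the parental types, so the F1 was px + + / + sp c.
The two rarest classes, + + + and px sp c, are the double crossovers. Comparing them with the parentals, only the px allele has switched, so px is the middle locus and the order is sp – px – c.
sp–px: (46 + 6)/800 = 0.0650; px–c: (195 + 6)/800 = 0.2512.
Expected DCO frequency = 0.0650 × 0.2512 ≈ 0.01633; observed = 6/800 ≈ 0.00750.
Coefficient of coincidence = 0.00750/0.01633 ≈ 0.46; interference = 1 − 0.46 = 0.54.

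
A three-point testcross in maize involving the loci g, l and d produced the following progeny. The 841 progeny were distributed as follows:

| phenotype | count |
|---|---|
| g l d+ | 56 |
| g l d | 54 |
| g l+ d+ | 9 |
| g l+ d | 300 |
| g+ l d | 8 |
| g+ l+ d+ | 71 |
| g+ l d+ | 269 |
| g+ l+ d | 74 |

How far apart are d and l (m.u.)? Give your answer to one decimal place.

16.9 m.u.

The two most frequent reciprocal classes, g+ l d+ and g l+ d, are the parental types, so the F1 was g+ l d+ / g l+ d.
The two rarest classes, g+ l d and g l+ d+, are the double crossovers. Comparing them with the parentals, only the d allele has switched, so d is the middle locus and the order is l – d – g.
Crossovers in the l–d interval produce the single-crossover classes g+ l+ d+ and g l d (71 + 54 = 125) plus the double crossovers (17).
RF(l–d) = (125 + 17) / 841 = 142/841 = 0.1688 → 16.9 m.u.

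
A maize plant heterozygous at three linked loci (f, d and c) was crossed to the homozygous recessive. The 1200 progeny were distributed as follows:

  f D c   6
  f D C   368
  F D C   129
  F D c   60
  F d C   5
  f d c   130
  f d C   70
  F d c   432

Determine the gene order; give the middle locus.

c

The two most frequent reciprocal classes, F d c and f D C, are the parental types, so the F1 was F d c / f D C.
The two rarest classes, F d C and f D c, are the double crossovers. Comparing them with the parentals, only the c allele has switched, so c is the middle locus and the order is d – c – f.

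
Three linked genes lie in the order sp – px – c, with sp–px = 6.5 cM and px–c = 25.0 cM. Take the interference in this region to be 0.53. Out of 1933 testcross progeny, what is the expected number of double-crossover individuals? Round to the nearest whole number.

Map distances give recombination frequencies of 0.065 and 0.250 for the two intervals.
With interference 0.53 (so coincidence = 0.47), expected double-crossover frequency = 0.065 × 0.250 × 0.47 = 0.00764.
Expected number = 0.00764 × 1933 = 14.76 ≈ 15.

15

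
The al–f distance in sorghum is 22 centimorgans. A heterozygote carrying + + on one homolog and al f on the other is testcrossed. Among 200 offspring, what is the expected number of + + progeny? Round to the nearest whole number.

A map distance of 22 centimorgans corresponds to a recombination frequency of 0.220.
The F1 is + + / al f, so + + is a parental gamete class with expected frequency (1 − r)/2 = 0.780/2 = 0.3900.
Expected number = 0.3900 × 200 = 78.00 ≈ 78.

78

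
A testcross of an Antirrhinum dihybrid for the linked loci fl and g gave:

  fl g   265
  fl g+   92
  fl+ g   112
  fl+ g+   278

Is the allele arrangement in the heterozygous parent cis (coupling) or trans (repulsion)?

cis

The two most frequent classes are fl+ g+ (278) and fl g (265); these are the parental (non-recombinant) types.
So the F1 carried fl+ g+ on one chromosome and fl g on the other — the recessive alleles are on the same chromosome (cis / coupling).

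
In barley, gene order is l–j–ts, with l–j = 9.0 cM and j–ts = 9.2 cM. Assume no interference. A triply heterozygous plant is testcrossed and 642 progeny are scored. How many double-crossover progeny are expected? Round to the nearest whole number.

5

Map distances give recombination frequencies of 0.090 and 0.092 for the two intervals.
With no interference, expected double-crossover frequency = 0.090 × 0.092 = 0.00828.
Expected number = 0.00828 × 642 = 5.32 ≈ 5.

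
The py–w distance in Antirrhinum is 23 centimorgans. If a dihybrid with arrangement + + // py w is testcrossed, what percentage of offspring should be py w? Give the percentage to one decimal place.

A map distance of 23 centimorgans corresponds to a recombination frequency of 0.230.
The F1 is + + / py w, so py w is a parental gamete class with expected frequency (1 − r)/2 = 0.770/2 = 0.3850.
That is 0.3850 = 38.5% of the progeny.

38.5%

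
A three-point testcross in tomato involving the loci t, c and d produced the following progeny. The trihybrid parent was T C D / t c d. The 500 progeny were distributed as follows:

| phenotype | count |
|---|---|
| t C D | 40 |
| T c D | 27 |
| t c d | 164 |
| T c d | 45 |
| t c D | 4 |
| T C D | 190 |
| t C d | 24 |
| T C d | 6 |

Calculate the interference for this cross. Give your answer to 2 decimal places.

The two rarest classes, T C d and t c D, are the double crossovers. Comparing them with the parentals, only the d allele has switched, so d is the middle locus and the order is c – d – t.
c–d: (51 + 10)/500 = 0.1220; d–t: (85 + 10)/500 = 0.1900.
Expected DCO frequency = 0.1220 × 0.1900 ≈ 0.02318; observed = 10/500 ≈ 0.02000.
Coefficient of coincidence = 0.02000/0.02318 ≈ 0.86; interference = 1 − 0.86 = 0.14.

0.14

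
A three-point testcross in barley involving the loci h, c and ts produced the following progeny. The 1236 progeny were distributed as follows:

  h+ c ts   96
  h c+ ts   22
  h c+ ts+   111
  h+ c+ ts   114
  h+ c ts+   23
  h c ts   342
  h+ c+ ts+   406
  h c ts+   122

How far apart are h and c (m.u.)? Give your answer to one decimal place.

20.4 m.u.

The two most frequent reciprocal classes, h c ts and h+ c+ ts+, are the parental types, so the F1 was h c ts / h+ c+ ts+.
The two rarest classes, h c+ ts and h+ c ts+, are the double crossovers. Comparing them with the parentals, only the c allele has switched, so c is the middle locus and the order is ts – c – h.
Crossovers in the c–h interval produce the single-crossover classes h+ c ts and h c+ ts+ (96 + 111 = 207) plus the double crossovers (45).
RF(c–h) = (207 + 45) / 1236 = 252/1236 = 0.2039 → 20.4 m.u.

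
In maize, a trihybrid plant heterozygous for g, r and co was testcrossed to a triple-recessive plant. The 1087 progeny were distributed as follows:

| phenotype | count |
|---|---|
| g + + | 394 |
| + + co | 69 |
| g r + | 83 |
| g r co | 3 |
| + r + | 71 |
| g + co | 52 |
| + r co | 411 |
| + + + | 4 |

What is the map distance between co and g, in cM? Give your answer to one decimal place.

12.0 cM

The two most frequent reciprocal classes, + r co and g + +, are the parental types, so the F1 was + r co / g + +.
The two rarest classes, g r co and + + +, are the double crossovers. Comparing them with the parentals, only the g allele has switched, so g is the middle locus and the order is co – g – r.
Crossovers in the co–g interval produce the single-crossover classes + r + and g + co (71 + 52 = 123) plus the double crossovers (7).
RF(co–g) = (123 + 7) / 1087 = 130/1087 = 0.1196 → 12.0 cM.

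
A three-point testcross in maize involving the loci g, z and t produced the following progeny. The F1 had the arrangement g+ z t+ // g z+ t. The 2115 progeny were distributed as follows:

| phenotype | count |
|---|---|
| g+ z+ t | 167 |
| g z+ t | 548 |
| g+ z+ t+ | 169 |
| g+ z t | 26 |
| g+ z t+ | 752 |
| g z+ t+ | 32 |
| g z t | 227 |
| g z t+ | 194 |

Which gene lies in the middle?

The two rarest classes, g+ z t and g z+ t+, are the double crossovers. Comparing them with the parentals, only the t allele has switched, so t is the middle locus and the order is z – t – g.

t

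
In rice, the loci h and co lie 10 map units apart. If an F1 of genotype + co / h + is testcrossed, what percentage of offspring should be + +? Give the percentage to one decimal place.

5.0%

A map distance of 10 map units corresponds to a recombination frequency of 0.100.
The F1 is + co / h +, so + + is a recombinant gamete class with expected frequency r/2 = 0.100/2 = 0.0500.
That is 0.0500 = 5.0% of the progeny.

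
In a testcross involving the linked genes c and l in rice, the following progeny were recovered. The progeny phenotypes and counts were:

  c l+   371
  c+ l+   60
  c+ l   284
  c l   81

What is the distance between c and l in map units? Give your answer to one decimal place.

17.7 map units

The two most frequent classes, c+ l (284) and c l+ (371), are the parental types, so the F1 was c+ l / c l+.
The recombinant classes are c+ l+ and c l: 60 + 81 = 141.
Recombination frequency = 141/796 = 0.1771 ≈ 17.7%, i.e. 17.7 map units.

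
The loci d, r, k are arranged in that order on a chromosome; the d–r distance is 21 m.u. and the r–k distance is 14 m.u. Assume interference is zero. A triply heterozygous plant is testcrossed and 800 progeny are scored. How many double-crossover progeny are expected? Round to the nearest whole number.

Map distances give recombination frequencies of 0.210 and 0.140 for the two intervals.
With no interference, expected double-crossover frequency = 0.210 × 0.140 = 0.02940.
Expected number = 0.02940 × 800 = 23.52 ≈ 24.

24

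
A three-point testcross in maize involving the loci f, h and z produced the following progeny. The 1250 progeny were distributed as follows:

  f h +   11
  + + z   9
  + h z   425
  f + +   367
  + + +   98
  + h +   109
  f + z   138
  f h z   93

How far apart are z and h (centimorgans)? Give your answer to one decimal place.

21.4 centimorgans

The two most frequent reciprocal classes, + h z and f + +, are the parental types, so the F1 was + h z / f + +.
The two rarest classes, + + z and f h +, are the double crossovers. Comparing them with the parentals, only the h allele has switched, so h is the middle locus and the order is z – h – f.
Crossovers in the z–h interval produce the single-crossover classes + h + and f + z (109 + 138 = 247) plus the double crossovers (20).
RF(z–h) = (247 + 20) / 1250 = 267/1250 = 0.2136 → 21.4 centimorgans.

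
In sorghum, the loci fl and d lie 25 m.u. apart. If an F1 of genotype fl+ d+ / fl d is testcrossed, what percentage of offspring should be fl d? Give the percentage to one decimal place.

A map distance of 25 m.u. corresponds to a recombination frequency of 0.250.
The F1 is fl+ d+ / fl d, so fl d is a parental gamete class with expected frequency (1 − r)/2 = 0.750/2 = 0.3750.
That is 0.3750 = 37.5% of the progeny.

37.5%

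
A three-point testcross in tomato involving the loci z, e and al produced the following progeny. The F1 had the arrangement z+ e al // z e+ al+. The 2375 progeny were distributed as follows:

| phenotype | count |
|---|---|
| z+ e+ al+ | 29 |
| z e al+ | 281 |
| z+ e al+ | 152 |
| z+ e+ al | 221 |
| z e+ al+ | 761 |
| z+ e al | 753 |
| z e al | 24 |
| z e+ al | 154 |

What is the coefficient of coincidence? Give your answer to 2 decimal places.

0.63

The two rarest classes, z e al and z+ e+ al+, are the double crossovers. Comparing them with the parentals, only the z allele has switched, so z is the middle locus and the order is e – z – al.
e–z: (502 + 53)/2375 = 0.2337; z–al: (306 + 53)/2375 = 0.1512.
Expected DCO frequency = 0.2337 × 0.1512 ≈ 0.03534; observed = 53/2375 ≈ 0.02232.
Coefficient of coincidence = 0.02232/0.03534 ≈ 0.63.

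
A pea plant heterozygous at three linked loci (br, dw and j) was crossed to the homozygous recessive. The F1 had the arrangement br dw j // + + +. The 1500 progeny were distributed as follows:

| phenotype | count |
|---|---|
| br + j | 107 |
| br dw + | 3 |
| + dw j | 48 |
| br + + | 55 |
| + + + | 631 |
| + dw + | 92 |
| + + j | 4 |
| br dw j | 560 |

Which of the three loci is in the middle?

The two rarest classes, br dw + and + + j, are the double crossovers. Comparing them with the parentals, only the j allele has switched, so j is the middle locus and the order is dw – j – br.

j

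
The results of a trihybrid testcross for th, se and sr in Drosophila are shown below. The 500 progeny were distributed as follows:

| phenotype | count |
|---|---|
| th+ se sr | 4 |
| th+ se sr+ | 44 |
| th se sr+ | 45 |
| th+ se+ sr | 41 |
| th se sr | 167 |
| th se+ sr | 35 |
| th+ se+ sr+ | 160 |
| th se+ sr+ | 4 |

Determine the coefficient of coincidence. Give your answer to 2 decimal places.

The two most frequent reciprocal classes, th se sr and th+ se+ sr+, are the parental types, so the F1 was th se sr / th+ se+ sr+.
The two rarest classes, th+ se sr and th se+ sr+, are the double crossovers. Comparing them with the parentals, only the th allele has switched, so th is the middle locus and the order is se – th – sr.
se–th: (79 + 8)/500 = 0.1740; th–sr: (86 + 8)/500 = 0.1880.
Expected DCO frequency = 0.1740 × 0.1880 ≈ 0.03271; observed = 8/500 ≈ 0.01600.
Coefficient of coincidence = 0.01600/0.03271 ≈ 0.49.

0.49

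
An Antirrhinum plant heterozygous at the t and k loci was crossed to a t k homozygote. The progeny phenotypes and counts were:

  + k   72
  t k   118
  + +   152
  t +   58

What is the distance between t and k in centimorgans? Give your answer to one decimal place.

32.5 centimorgans

The two most frequent classes, + + (152) and t k (118), are the parental types, so the F1 was + + / t k.
The recombinant classes are + k and t +: 72 + 58 = 130.
Recombination frequency = 130/400 = 0.3250 ≈ 32.5%, i.e. 32.5 centimorgans.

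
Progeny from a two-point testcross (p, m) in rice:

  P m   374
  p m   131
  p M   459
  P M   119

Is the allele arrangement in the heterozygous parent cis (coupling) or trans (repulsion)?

The two most frequent classes are P m (374) and p M (459); these are the parental (non-recombinant) types.
So the F1 carried P m on one chromosome and p M on the other — the recessive alleles are on opposite chromosomes (trans / repulsion).

trans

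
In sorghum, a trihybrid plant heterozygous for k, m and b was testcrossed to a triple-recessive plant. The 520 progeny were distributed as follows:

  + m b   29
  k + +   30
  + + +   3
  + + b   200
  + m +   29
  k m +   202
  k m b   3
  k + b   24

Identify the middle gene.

The two most frequent reciprocal classes, + + b and k m +, are the parental types, so the F1 was + + b / k m +.
The two rarest classes, + + + and k m b, are the double crossovers. Comparing them with the parentals, only the b allele has switched, so b is the middle locus and the order is m – b – k.

b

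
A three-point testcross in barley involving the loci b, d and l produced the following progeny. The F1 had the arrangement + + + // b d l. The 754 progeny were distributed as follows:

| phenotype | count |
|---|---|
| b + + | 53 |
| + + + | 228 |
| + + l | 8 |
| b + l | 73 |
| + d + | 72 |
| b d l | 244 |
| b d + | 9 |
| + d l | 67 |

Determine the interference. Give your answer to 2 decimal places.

The two rarest classes, + + l and b d +, are the double crossovers. Comparing them with the parentals, only the l allele has switched, so l is the middle locus and the order is b – l – d.
b–l: (120 + 17)/754 = 0.1817; l–d: (145 + 17)/754 = 0.2149.
Expected DCO frequency = 0.1817 × 0.2149 ≈ 0.03905; observed = 17/754 ≈ 0.02255.
Coefficient of coincidence = 0.02255/0.03905 ≈ 0.58; interference = 1 − 0.58 = 0.42.

0.42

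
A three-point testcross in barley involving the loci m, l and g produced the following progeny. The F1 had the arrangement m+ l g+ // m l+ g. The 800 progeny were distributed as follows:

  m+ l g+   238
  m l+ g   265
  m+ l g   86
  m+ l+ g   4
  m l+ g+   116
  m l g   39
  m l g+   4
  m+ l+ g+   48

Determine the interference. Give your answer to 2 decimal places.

0.68

The two rarest classes, m l g+ and m+ l+ g, are the double crossovers. Comparing them with the parentals, only the m allele has switched, so m is the middle locus and the order is l – m – g.
l–m: (87 + 8)/800 = 0.1187; m–g: (202 + 8)/800 = 0.2625.
Expected DCO frequency = 0.1187 × 0.2625 ≈ 0.03116; observed = 8/800 ≈ 0.01000.
Coefficient of coincidence = 0.01000/0.03116 ≈ 0.32; interference = 1 − 0.32 = 0.68.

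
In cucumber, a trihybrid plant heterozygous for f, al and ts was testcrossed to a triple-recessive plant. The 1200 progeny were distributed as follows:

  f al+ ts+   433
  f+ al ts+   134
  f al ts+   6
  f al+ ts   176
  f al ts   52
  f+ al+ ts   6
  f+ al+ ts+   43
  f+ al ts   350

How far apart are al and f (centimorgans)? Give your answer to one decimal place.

The two most frequent reciprocal classes, f+ al ts and f al+ ts+, are the parental types, so the F1 was f+ al ts / f al+ ts+.
The two rarest classes, f+ al+ ts and f al ts+, are the double crossovers. Comparing them with the parentals, only the al allele has switched, so al is the middle locus and the order is ts – al – f.
Crossovers in the al–f interval produce the single-crossover classes f al ts and f+ al+ ts+ (52 + 43 = 95) plus the double crossovers (12).
RF(al–f) = (95 + 12) / 1200 = 107/1200 = 0.0892 → 8.9 centimorgans.

8.9 centimorgans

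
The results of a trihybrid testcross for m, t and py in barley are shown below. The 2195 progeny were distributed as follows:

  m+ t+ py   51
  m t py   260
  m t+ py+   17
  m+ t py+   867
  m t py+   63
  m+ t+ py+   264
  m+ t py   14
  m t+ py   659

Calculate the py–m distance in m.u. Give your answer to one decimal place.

6.6 m.u.

The two most frequent reciprocal classes, m t+ py and m+ t py+, are the parental types, so the F1 was m t+ py / m+ t py+.
The two rarest classes, m t+ py+ and m+ t py, are the double crossovers. Comparing them with the parentals, only the py allele has switched, so py is the middle locus and the order is t – py – m.
Crossovers in the py–m interval produce the single-crossover classes m+ t+ py and m t py+ (51 + 63 = 114) plus the double crossovers (31).
RF(py–m) = (114 + 31) / 2195 = 145/2195 = 0.0661 → 6.6 m.u.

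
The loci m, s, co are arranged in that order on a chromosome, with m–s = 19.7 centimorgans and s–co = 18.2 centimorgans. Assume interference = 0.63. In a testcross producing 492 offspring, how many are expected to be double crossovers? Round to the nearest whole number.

Map distances give recombination frequencies of 0.197 and 0.182 for the two intervals.
With interference 0.63 (so coincidence = 0.37), expected double-crossover frequency = 0.197 × 0.182 × 0.37 = 0.01327.
Expected number = 0.01327 × 492 = 6.53 ≈ 7.

7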